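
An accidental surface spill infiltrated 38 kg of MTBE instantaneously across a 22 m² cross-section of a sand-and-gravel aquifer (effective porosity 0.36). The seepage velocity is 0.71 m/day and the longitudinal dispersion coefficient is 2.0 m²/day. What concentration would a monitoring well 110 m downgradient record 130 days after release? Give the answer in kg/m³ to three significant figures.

For an instantaneous plane source, C(x,t) = M/(n_e·A·√(4πDt)) · exp(−(x−vt)²/(4Dt)), with n_e·A the pore (flow) area.
Plume center vt = 0.71 × 130 = 92.3 m, so the well at 110 m is 17.7 m downgradient of the peak.
√(4πDt) = 57.16 m, giving peak height M/(n_e·A·√(4πDt)) = 38/(0.36 × 22 × 57.16) = 0.08394 kg/m³.
(x−vt)²/(4Dt) = (17.7)²/(4 × 2.0 × 130) = 0.3012; exp(−0.3012) = 0.7399.
C = 0.08394 × 0.7399 = 0.0621 kg/m³.

0.0621 kg/m³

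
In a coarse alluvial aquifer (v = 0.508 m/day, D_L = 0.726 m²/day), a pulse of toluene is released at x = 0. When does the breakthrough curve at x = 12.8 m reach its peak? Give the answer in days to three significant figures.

For the 1D instantaneous-source solution, setting ∂C/∂t = 0 at fixed x gives v²t² + 2Dt − x² = 0, so t = (√(D² + v²x²) − D)/v².
√(D² + v²x²) = √(0.726² + 0.508² × 12.8²) = 6.543; v² = 0.258064.
t = (6.543 − 0.726)/0.258064 = 22.5 days (vs. the pure-advection estimate x/v = 25.2 d).

22.5 days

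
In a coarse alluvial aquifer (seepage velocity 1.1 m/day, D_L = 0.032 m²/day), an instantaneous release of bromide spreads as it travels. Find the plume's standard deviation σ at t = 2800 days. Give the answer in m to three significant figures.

Dispersive spreading gives a Gaussian with σ² = 2Dt; advection only shifts the center.
σ = √(2 × 0.032 × 2800) = 13.4 m.

13.4 m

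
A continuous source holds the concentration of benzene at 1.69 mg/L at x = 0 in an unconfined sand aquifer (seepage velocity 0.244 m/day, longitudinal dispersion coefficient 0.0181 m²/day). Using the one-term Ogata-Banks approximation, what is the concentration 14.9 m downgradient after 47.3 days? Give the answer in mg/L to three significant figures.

0.00867 mg/L

For a continuous step input, C/C₀ ≈ ½·erfc((x−vt)/(2√(Dt))).
vt = 0.244 × 47.3 = 11.5412 m and 2√(Dt) = 2√(0.0181 × 47.3) = 1.851 m.
Argument (x−vt)/(2√(Dt)) = (14.9 − 11.5412)/1.851 = 1.815; ½·erfc(1.815) = 0.005132.
C = 1.69 × 0.005132 = 0.00867 mg/L.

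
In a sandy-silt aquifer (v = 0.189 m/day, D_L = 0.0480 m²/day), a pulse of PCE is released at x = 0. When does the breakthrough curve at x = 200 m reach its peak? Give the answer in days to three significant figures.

For the 1D instantaneous-source solution, setting ∂C/∂t = 0 at fixed x gives v²t² + 2Dt − x² = 0, so t = (√(D² + v²x²) − D)/v².
√(D² + v²x²) = √(0.0480² + 0.189² × 200²) = 37.80; v² = 0.035721.
t = (37.80 − 0.0480)/0.035721 = 1060 days (vs. the pure-advection estimate x/v = 1060 d).

1060 days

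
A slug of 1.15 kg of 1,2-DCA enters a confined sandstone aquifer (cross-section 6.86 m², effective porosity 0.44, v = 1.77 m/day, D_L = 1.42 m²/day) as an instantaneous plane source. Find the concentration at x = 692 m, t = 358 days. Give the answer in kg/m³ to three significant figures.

0.000894 kg/m³

For an instantaneous plane source, C(x,t) = M/(n_e·A·√(4πDt)) · exp(−(x−vt)²/(4Dt)), with n_e·A the pore (flow) area.
Plume center vt = 1.77 × 358 = 633.66 m, so the well at 692 m is 58.34 m downgradient of the peak.
√(4πDt) = 79.93 m, giving peak height M/(n_e·A·√(4πDt)) = 1.15/(0.44 × 6.86 × 79.93) = 0.004767 kg/m³.
(x−vt)²/(4Dt) = (58.34)²/(4 × 1.42 × 358) = 1.674; exp(−1.674) = 0.1875.
C = 0.004767 × 0.1875 = 0.000894 kg/m³.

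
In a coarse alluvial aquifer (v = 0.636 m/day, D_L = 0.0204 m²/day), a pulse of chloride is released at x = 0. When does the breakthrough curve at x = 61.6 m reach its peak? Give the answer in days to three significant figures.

96.8 days

For the 1D instantaneous-source solution, setting ∂C/∂t = 0 at fixed x gives v²t² + 2Dt − x² = 0, so t = (√(D² + v²x²) − D)/v².
√(D² + v²x²) = √(0.0204² + 0.636² × 61.6²) = 39.18; v² = 0.404496.
t = (39.18 − 0.0204)/0.404496 = 96.8 days (vs. the pure-advection estimate x/v = 96.9 d).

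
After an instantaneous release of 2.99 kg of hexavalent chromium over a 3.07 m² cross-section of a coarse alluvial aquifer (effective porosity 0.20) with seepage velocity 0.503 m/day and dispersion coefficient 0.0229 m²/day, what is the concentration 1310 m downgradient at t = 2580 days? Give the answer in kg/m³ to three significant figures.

0.0946 kg/m³

For an instantaneous plane source, C(x,t) = M/(n_e·A·√(4πDt)) · exp(−(x−vt)²/(4Dt)), with n_e·A the pore (flow) area.
Plume center vt = 0.503 × 2580 = 1297.74 m, so the well at 1310 m is 12.26 m downgradient of the peak.
√(4πDt) = 27.25 m, giving peak height M/(n_e·A·√(4πDt)) = 2.99/(0.20 × 3.07 × 27.25) = 0.1787 kg/m³.
(x−vt)²/(4Dt) = (12.26)²/(4 × 0.0229 × 2580) = 0.6360; exp(−0.6360) = 0.5294.
C = 0.1787 × 0.5294 = 0.0946 kg/m³.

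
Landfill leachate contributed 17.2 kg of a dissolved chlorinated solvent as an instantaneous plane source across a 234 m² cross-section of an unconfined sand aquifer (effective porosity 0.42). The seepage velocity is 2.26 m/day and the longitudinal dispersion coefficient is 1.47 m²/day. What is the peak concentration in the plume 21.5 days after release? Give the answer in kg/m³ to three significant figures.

The peak of an instantaneous 1D plume sits at x = vt; there the Gaussian factor is 1 and C_max = M/(n_e·A·√(4πDt)), where n_e·A is the pore area the mass is dissolved in.
√(4πDt) = √(4π × 1.47 × 21.5) = 19.93 m, so C_max = 17.2/(0.42 × 234 × 19.93) = 0.00878 kg/m³.

0.00878 kg/m³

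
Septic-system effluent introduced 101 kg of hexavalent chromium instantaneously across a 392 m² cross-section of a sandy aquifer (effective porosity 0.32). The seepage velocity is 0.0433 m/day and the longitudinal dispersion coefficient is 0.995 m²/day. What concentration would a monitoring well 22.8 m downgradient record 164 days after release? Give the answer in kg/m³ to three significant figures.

0.0122 kg/m³

For an instantaneous plane source, C(x,t) = M/(n_e·A·√(4πDt)) · exp(−(x−vt)²/(4Dt)), with n_e·A the pore (flow) area.
Plume center vt = 0.0433 × 164 = 7.1012 m, so the well at 22.8 m is 15.6988 m downgradient of the peak.
√(4πDt) = 45.28 m, giving peak height M/(n_e·A·√(4πDt)) = 101/(0.32 × 392 × 45.28) = 0.01778 kg/m³.
(x−vt)²/(4Dt) = (15.6988)²/(4 × 0.995 × 164) = 0.3776; exp(−0.3776) = 0.6855.
C = 0.01778 × 0.6855 = 0.0122 kg/m³.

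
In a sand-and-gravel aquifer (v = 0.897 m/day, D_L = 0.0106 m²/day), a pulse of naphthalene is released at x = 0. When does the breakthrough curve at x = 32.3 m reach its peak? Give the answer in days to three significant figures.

36.0 days

For the 1D instantaneous-source solution, setting ∂C/∂t = 0 at fixed x gives v²t² + 2Dt − x² = 0, so t = (√(D² + v²x²) − D)/v².
√(D² + v²x²) = √(0.0106² + 0.897² × 32.3²) = 28.97; v² = 0.804609.
t = (28.97 − 0.0106)/0.804609 = 36.0 days (vs. the pure-advection estimate x/v = 36.0 d).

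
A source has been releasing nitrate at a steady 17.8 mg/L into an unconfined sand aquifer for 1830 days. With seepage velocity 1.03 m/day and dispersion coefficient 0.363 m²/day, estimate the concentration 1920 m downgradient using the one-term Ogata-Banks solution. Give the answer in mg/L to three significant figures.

2.99 mg/L

For a continuous step input, C/C₀ ≈ ½·erfc((x−vt)/(2√(Dt))).
vt = 1.03 × 1830 = 1884.9 m and 2√(Dt) = 2√(0.363 × 1830) = 51.55 m.
Argument (x−vt)/(2√(Dt)) = (1920 − 1884.9)/51.55 = 0.6809; ½·erfc(0.6809) = 0.1678.
C = 17.8 × 0.1678 = 2.99 mg/L.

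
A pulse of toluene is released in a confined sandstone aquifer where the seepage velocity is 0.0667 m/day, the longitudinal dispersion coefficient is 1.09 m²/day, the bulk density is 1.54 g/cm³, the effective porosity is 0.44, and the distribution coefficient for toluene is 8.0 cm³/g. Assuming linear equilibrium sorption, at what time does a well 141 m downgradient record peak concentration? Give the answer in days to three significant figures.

54600 days

Retardation factor R = 1 + ρ_b·K_d/n = 1 + 1.54 × 8.0/0.44 = 29.00.
Sorption retards both mechanisms: v_R = v/R = 0.002300 m/day, D_R = D/R = 0.03759 m²/day.
Peak time from v_R²t² + 2D_R t − x² = 0: t = (√(D_R² + v_R²x²) − D_R)/v_R².
√(D_R² + v_R²x²) = √(0.03759² + 0.002300² × 141²) = 0.3265; v_R² = 5.290e-06.
t = (0.3265 − 0.03759)/5.290e-06 = 54600 days.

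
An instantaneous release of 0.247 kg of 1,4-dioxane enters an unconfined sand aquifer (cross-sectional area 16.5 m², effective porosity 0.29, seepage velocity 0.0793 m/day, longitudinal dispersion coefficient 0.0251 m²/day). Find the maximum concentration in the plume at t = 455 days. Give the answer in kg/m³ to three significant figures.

The peak of an instantaneous 1D plume sits at x = vt; there the Gaussian factor is 1 and C_max = M/(n_e·A·√(4πDt)), where n_e·A is the pore area the mass is dissolved in.
√(4πDt) = √(4π × 0.0251 × 455) = 11.98 m, so C_max = 0.247/(0.29 × 16.5 × 11.98) = 0.00431 kg/m³.

0.00431 kg/m³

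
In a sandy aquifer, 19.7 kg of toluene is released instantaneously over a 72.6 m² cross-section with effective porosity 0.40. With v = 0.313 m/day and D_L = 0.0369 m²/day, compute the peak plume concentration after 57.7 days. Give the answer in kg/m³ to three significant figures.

The peak of an instantaneous 1D plume sits at x = vt; there the Gaussian factor is 1 and C_max = M/(n_e·A·√(4πDt)), where n_e·A is the pore area the mass is dissolved in.
√(4πDt) = √(4π × 0.0369 × 57.7) = 5.173 m, so C_max = 19.7/(0.40 × 72.6 × 5.173) = 0.131 kg/m³.

0.131 kg/m³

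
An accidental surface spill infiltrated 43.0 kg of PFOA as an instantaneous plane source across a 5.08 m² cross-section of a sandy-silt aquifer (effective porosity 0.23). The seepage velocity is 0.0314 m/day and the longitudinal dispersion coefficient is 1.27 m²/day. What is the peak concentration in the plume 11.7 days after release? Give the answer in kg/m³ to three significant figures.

2.69 kg/m³

The peak of an instantaneous 1D plume sits at x = vt; there the Gaussian factor is 1 and C_max = M/(n_e·A·√(4πDt)), where n_e·A is the pore area the mass is dissolved in.
√(4πDt) = √(4π × 1.27 × 11.7) = 13.66 m, so C_max = 43.0/(0.23 × 5.08 × 13.66) = 2.69 kg/m³.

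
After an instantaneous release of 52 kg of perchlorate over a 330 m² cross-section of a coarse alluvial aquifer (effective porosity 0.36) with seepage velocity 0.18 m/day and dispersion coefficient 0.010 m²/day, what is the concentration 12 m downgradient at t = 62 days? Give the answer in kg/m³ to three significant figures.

0.118 kg/m³

For an instantaneous plane source, C(x,t) = M/(n_e·A·√(4πDt)) · exp(−(x−vt)²/(4Dt)), with n_e·A the pore (flow) area.
Plume center vt = 0.18 × 62 = 11.16 m, so the well at 12 m is 0.84 m downgradient of the peak.
√(4πDt) = 2.791 m, giving peak height M/(n_e·A·√(4πDt)) = 52/(0.36 × 330 × 2.791) = 0.1568 kg/m³.
(x−vt)²/(4Dt) = (0.84)²/(4 × 0.010 × 62) = 0.2845; exp(−0.2845) = 0.7524.
C = 0.1568 × 0.7524 = 0.118 kg/m³.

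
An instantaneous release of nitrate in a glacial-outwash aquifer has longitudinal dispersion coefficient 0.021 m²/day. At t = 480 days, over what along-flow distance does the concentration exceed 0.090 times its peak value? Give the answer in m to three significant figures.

The plume is Gaussian with σ = √(2Dt) = √(2 × 0.021 × 480) = 4.490 m.
C/C_peak = exp(−Δx²/(2σ²)) = 0.090 ⇒ Δx = σ·√(−2 ln 0.090) = 4.490 × 2.195 = 9.856 m.
Width = 2Δx = 19.7 m.

19.7 m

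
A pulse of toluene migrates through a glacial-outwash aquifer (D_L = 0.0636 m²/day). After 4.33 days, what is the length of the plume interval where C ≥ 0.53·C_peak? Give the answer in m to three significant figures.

1.67 m

The plume is Gaussian with σ = √(2Dt) = √(2 × 0.0636 × 4.33) = 0.7421 m.
C/C_peak = exp(−Δx²/(2σ²)) = 0.53 ⇒ Δx = σ·√(−2 ln 0.53) = 0.7421 × 1.127 = 0.8363 m.
Width = 2Δx = 1.67 m.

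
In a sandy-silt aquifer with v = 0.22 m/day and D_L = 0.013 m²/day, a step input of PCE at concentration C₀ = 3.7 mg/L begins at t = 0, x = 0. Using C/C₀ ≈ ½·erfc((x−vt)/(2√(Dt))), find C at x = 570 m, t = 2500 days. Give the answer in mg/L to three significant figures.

0.0243 mg/L

For a continuous step input, C/C₀ ≈ ½·erfc((x−vt)/(2√(Dt))).
vt = 0.22 × 2500 = 550 m and 2√(Dt) = 2√(0.013 × 2500) = 11.40 m.
Argument (x−vt)/(2√(Dt)) = (570 − 550)/11.40 = 1.754; ½·erfc(1.754) = 0.006559.
C = 3.7 × 0.006559 = 0.0243 mg/L.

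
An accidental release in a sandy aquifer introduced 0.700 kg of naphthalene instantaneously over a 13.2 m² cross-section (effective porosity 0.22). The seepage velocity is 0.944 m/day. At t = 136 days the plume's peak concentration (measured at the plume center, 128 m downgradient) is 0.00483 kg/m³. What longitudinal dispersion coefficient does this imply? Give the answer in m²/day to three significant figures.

1.46 m²/day

At the plume center C_max = M/(n_e·A·√(4πDt)), so D = M²/(4πt·(n_e·A·C_max)²).
n_e·A·C_max = 0.22 × 13.2 × 0.00483 = 0.01403 kg/m.
D = 0.700²/(4π × 136 × 0.01403²) = 1.46 m²/day.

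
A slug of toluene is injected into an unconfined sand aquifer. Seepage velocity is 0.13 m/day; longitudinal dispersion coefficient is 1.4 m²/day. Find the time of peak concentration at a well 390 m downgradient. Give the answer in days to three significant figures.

For the 1D instantaneous-source solution, setting ∂C/∂t = 0 at fixed x gives v²t² + 2Dt − x² = 0, so t = (√(D² + v²x²) − D)/v².
√(D² + v²x²) = √(1.4² + 0.13² × 390²) = 50.72; v² = 0.0169.
t = (50.72 − 1.4)/0.0169 = 2920 days (vs. the pure-advection estimate x/v = 3000 d).

2920 days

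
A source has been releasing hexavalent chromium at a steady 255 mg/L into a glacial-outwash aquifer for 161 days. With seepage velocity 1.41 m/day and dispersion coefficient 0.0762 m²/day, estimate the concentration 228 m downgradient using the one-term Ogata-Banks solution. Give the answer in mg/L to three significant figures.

107 mg/L

For a continuous step input, C/C₀ ≈ ½·erfc((x−vt)/(2√(Dt))).
vt = 1.41 × 161 = 227.01 m and 2√(Dt) = 2√(0.0762 × 161) = 7.005 m.
Argument (x−vt)/(2√(Dt)) = (228 − 227.01)/7.005 = 0.1413; ½·erfc(0.1413) = 0.4208.
C = 255 × 0.4208 = 107 mg/L.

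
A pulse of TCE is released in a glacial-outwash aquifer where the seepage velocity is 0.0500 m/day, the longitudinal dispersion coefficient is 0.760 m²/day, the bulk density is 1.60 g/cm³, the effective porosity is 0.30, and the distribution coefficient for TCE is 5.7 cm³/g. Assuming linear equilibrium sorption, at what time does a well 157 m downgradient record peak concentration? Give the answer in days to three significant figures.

89500 days

Retardation factor R = 1 + ρ_b·K_d/n = 1 + 1.60 × 5.7/0.30 = 31.40.
Sorption retards both mechanisms: v_R = v/R = 0.001592 m/day, D_R = D/R = 0.02420 m²/day.
Peak time from v_R²t² + 2D_R t − x² = 0: t = (√(D_R² + v_R²x²) − D_R)/v_R².
√(D_R² + v_R²x²) = √(0.02420² + 0.001592² × 157²) = 0.2511; v_R² = 2.534e-06.
t = (0.2511 − 0.02420)/2.534e-06 = 89500 days.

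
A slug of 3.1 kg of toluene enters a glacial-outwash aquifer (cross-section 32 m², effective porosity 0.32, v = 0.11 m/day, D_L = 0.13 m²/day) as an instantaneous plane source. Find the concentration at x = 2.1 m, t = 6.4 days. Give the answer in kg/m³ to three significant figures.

For an instantaneous plane source, C(x,t) = M/(n_e·A·√(4πDt)) · exp(−(x−vt)²/(4Dt)), with n_e·A the pore (flow) area.
Plume center vt = 0.11 × 6.4 = 0.704 m, so the well at 2.1 m is 1.396 m downgradient of the peak.
√(4πDt) = 3.233 m, giving peak height M/(n_e·A·√(4πDt)) = 3.1/(0.32 × 32 × 3.233) = 0.09364 kg/m³.
(x−vt)²/(4Dt) = (1.396)²/(4 × 0.13 × 6.4) = 0.5856; exp(−0.5856) = 0.5568.
C = 0.09364 × 0.5568 = 0.0521 kg/m³.

0.0521 kg/m³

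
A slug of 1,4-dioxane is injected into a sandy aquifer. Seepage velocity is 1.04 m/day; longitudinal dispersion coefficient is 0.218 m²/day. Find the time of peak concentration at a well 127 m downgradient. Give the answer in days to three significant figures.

122 days

For the 1D instantaneous-source solution, setting ∂C/∂t = 0 at fixed x gives v²t² + 2Dt − x² = 0, so t = (√(D² + v²x²) − D)/v².
√(D² + v²x²) = √(0.218² + 1.04² × 127²) = 132.1; v² = 1.0816.
t = (132.1 − 0.218)/1.0816 = 122 days (vs. the pure-advection estimate x/v = 122 d).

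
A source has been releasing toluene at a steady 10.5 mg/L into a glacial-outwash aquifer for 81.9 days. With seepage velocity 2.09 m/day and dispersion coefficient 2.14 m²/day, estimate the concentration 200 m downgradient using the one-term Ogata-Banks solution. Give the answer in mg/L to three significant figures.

0.649 mg/L

For a continuous step input, C/C₀ ≈ ½·erfc((x−vt)/(2√(Dt))).
vt = 2.09 × 81.9 = 171.171 m and 2√(Dt) = 2√(2.14 × 81.9) = 26.48 m.
Argument (x−vt)/(2√(Dt)) = (200 − 171.171)/26.48 = 1.089; ½·erfc(1.089) = 0.06177.
C = 10.5 × 0.06177 = 0.649 mg/L.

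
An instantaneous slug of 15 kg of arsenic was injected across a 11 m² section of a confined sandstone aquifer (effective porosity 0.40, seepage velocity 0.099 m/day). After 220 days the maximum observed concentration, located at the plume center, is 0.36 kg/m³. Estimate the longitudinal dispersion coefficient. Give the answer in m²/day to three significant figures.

0.0324 m²/day

At the plume center C_max = M/(n_e·A·√(4πDt)), so D = M²/(4πt·(n_e·A·C_max)²).
n_e·A·C_max = 0.40 × 11 × 0.36 = 1.584 kg/m.
D = 15²/(4π × 220 × 1.584²) = 0.0324 m²/day.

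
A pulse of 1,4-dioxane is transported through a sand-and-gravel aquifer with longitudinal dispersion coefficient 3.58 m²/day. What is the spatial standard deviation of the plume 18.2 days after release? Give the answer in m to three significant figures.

Dispersive spreading gives a Gaussian with σ² = 2Dt; advection only shifts the center.
σ = √(2 × 3.58 × 18.2) = 11.4 m.

11.4 m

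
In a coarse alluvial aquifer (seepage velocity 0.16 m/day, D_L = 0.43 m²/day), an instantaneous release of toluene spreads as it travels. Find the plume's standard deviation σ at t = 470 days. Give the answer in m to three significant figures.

20.1 m

Dispersive spreading gives a Gaussian with σ² = 2Dt; advection only shifts the center.
σ = √(2 × 0.43 × 470) = 20.1 m.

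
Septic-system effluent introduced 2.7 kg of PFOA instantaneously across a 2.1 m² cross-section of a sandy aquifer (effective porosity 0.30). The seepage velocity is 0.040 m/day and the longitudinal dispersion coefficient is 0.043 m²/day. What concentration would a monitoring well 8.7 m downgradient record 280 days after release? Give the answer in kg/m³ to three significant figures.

0.306 kg/m³

For an instantaneous plane source, C(x,t) = M/(n_e·A·√(4πDt)) · exp(−(x−vt)²/(4Dt)), with n_e·A the pore (flow) area.
Plume center vt = 0.040 × 280 = 11.2 m, so the well at 8.7 m is 2.5 m upgradient of the peak.
√(4πDt) = 12.30 m, giving peak height M/(n_e·A·√(4πDt)) = 2.7/(0.30 × 2.1 × 12.30) = 0.3484 kg/m³.
(x−vt)²/(4Dt) = (-2.5)²/(4 × 0.043 × 280) = 0.1298; exp(−0.1298) = 0.8783.
C = 0.3484 × 0.8783 = 0.306 kg/m³.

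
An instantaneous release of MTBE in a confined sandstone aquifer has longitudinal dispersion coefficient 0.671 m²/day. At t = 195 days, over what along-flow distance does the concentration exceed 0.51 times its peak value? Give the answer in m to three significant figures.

37.5 m

The plume is Gaussian with σ = √(2Dt) = √(2 × 0.671 × 195) = 16.18 m.
C/C_peak = exp(−Δx²/(2σ²)) = 0.51 ⇒ Δx = σ·√(−2 ln 0.51) = 16.18 × 1.160 = 18.77 m.
Width = 2Δx = 37.5 m.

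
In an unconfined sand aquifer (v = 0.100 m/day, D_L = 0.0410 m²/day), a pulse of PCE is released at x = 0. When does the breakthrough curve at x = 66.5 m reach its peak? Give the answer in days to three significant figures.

For the 1D instantaneous-source solution, setting ∂C/∂t = 0 at fixed x gives v²t² + 2Dt − x² = 0, so t = (√(D² + v²x²) − D)/v².
√(D² + v²x²) = √(0.0410² + 0.100² × 66.5²) = 6.650; v² = 0.01.
t = (6.650 − 0.0410)/0.01 = 661 days (vs. the pure-advection estimate x/v = 665 d).

661 days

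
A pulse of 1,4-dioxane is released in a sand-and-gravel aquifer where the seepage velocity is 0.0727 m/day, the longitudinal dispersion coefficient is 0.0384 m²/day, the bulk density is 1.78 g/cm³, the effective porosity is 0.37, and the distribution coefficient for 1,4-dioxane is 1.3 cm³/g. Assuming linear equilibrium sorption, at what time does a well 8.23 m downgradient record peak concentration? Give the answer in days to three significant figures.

Retardation factor R = 1 + ρ_b·K_d/n = 1 + 1.78 × 1.3/0.37 = 7.254.
Sorption retards both mechanisms: v_R = v/R = 0.01002 m/day, D_R = D/R = 0.005294 m²/day.
Peak time from v_R²t² + 2D_R t − x² = 0: t = (√(D_R² + v_R²x²) − D_R)/v_R².
√(D_R² + v_R²x²) = √(0.005294² + 0.01002² × 8.23²) = 0.08263; v_R² = 0.0001004.
t = (0.08263 − 0.005294)/0.0001004 = 770 days.

770 days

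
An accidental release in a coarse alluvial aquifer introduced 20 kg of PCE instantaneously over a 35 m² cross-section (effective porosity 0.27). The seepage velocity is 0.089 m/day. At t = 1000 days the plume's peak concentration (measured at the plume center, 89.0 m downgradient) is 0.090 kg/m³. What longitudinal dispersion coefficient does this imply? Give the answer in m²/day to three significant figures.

0.0440 m²/day

At the plume center C_max = M/(n_e·A·√(4πDt)), so D = M²/(4πt·(n_e·A·C_max)²).
n_e·A·C_max = 0.27 × 35 × 0.090 = 0.8505 kg/m.
D = 20²/(4π × 1000 × 0.8505²) = 0.0440 m²/day.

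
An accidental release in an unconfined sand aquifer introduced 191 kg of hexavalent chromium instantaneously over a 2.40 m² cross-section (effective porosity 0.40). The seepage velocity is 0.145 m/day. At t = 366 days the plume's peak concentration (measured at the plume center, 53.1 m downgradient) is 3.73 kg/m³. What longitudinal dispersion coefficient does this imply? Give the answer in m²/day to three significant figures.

0.619 m²/day

At the plume center C_max = M/(n_e·A·√(4πDt)), so D = M²/(4πt·(n_e·A·C_max)²).
n_e·A·C_max = 0.40 × 2.40 × 3.73 = 3.581 kg/m.
D = 191²/(4π × 366 × 3.581²) = 0.619 m²/day.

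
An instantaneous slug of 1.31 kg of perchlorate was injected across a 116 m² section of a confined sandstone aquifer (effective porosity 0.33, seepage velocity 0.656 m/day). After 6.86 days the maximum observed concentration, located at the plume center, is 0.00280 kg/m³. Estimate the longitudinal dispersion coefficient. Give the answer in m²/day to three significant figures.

At the plume center C_max = M/(n_e·A·√(4πDt)), so D = M²/(4πt·(n_e·A·C_max)²).
n_e·A·C_max = 0.33 × 116 × 0.00280 = 0.1072 kg/m.
D = 1.31²/(4π × 6.86 × 0.1072²) = 1.73 m²/day.

1.73 m²/day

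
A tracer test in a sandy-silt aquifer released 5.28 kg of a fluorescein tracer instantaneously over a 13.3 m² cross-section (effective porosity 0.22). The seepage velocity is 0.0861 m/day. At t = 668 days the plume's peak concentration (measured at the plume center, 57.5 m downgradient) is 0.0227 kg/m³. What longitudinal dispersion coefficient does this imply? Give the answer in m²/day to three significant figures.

At the plume center C_max = M/(n_e·A·√(4πDt)), so D = M²/(4πt·(n_e·A·C_max)²).
n_e·A·C_max = 0.22 × 13.3 × 0.0227 = 0.06642 kg/m.
D = 5.28²/(4π × 668 × 0.06642²) = 0.753 m²/day.

0.753 m²/day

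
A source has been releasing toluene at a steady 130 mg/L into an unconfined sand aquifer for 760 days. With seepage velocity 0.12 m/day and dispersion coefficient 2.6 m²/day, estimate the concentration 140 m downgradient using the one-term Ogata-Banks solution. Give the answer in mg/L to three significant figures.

For a continuous step input, C/C₀ ≈ ½·erfc((x−vt)/(2√(Dt))).
vt = 0.12 × 760 = 91.2 m and 2√(Dt) = 2√(2.6 × 760) = 88.90 m.
Argument (x−vt)/(2√(Dt)) = (140 − 91.2)/88.90 = 0.5489; ½·erfc(0.5489) = 0.2188.
C = 130 × 0.2188 = 28.4 mg/L.

28.4 mg/L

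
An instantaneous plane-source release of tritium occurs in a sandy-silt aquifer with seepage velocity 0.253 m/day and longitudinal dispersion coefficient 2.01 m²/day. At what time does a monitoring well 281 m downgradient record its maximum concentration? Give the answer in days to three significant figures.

1080 days

For the 1D instantaneous-source solution, setting ∂C/∂t = 0 at fixed x gives v²t² + 2Dt − x² = 0, so t = (√(D² + v²x²) − D)/v².
√(D² + v²x²) = √(2.01² + 0.253² × 281²) = 71.12; v² = 0.064009.
t = (71.12 − 2.01)/0.064009 = 1080 days (vs. the pure-advection estimate x/v = 1110 d).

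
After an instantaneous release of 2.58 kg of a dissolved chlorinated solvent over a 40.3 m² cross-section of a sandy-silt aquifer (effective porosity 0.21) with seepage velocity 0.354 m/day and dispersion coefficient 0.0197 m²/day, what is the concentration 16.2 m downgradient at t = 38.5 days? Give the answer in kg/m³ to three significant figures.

0.0112 kg/m³

For an instantaneous plane source, C(x,t) = M/(n_e·A·√(4πDt)) · exp(−(x−vt)²/(4Dt)), with n_e·A the pore (flow) area.
Plume center vt = 0.354 × 38.5 = 13.629 m, so the well at 16.2 m is 2.571 m downgradient of the peak.
√(4πDt) = 3.087 m, giving peak height M/(n_e·A·√(4πDt)) = 2.58/(0.21 × 40.3 × 3.087) = 0.09875 kg/m³.
(x−vt)²/(4Dt) = (2.571)²/(4 × 0.0197 × 38.5) = 2.179; exp(−2.179) = 0.1132.
C = 0.09875 × 0.1132 = 0.0112 kg/m³.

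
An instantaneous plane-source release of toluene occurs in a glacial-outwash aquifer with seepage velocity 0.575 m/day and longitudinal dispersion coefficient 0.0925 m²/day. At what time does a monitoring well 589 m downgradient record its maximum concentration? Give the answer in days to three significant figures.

1020 days

For the 1D instantaneous-source solution, setting ∂C/∂t = 0 at fixed x gives v²t² + 2Dt − x² = 0, so t = (√(D² + v²x²) − D)/v².
√(D² + v²x²) = √(0.0925² + 0.575² × 589²) = 338.7; v² = 0.330625.
t = (338.7 − 0.0925)/0.330625 = 1020 days (vs. the pure-advection estimate x/v = 1020 d).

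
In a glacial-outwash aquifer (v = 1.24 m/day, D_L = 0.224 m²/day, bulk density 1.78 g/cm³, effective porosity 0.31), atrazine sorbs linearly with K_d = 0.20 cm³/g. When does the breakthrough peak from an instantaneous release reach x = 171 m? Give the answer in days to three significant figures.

Retardation factor R = 1 + ρ_b·K_d/n = 1 + 1.78 × 0.20/0.31 = 2.148.
Sorption retards both mechanisms: v_R = v/R = 0.5773 m/day, D_R = D/R = 0.1043 m²/day.
Peak time from v_R²t² + 2D_R t − x² = 0: t = (√(D_R² + v_R²x²) − D_R)/v_R².
√(D_R² + v_R²x²) = √(0.1043² + 0.5773² × 171²) = 98.72; v_R² = 0.3333.
t = (98.72 − 0.1043)/0.3333 = 296 days.

296 days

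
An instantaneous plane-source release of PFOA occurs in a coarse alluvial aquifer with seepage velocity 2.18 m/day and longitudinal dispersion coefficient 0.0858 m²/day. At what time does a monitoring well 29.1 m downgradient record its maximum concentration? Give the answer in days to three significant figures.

13.3 days

For the 1D instantaneous-source solution, setting ∂C/∂t = 0 at fixed x gives v²t² + 2Dt − x² = 0, so t = (√(D² + v²x²) − D)/v².
√(D² + v²x²) = √(0.0858² + 2.18² × 29.1²) = 63.44; v² = 4.7524.
t = (63.44 − 0.0858)/4.7524 = 13.3 days (vs. the pure-advection estimate x/v = 13.3 d).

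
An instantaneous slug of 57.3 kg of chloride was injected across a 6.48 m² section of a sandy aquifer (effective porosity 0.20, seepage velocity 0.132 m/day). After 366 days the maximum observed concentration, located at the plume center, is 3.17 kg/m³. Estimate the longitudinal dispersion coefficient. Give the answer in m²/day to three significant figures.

0.0423 m²/day

At the plume center C_max = M/(n_e·A·√(4πDt)), so D = M²/(4πt·(n_e·A·C_max)²).
n_e·A·C_max = 0.20 × 6.48 × 3.17 = 4.108 kg/m.
D = 57.3²/(4π × 366 × 4.108²) = 0.0423 m²/day.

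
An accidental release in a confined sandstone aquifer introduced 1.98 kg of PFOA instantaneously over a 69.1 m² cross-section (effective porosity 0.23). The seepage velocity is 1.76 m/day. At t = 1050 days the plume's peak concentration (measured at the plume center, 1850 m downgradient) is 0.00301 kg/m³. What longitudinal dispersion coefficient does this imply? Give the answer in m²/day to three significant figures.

At the plume center C_max = M/(n_e·A·√(4πDt)), so D = M²/(4πt·(n_e·A·C_max)²).
n_e·A·C_max = 0.23 × 69.1 × 0.00301 = 0.04784 kg/m.
D = 1.98²/(4π × 1050 × 0.04784²) = 0.130 m²/day.

0.130 m²/day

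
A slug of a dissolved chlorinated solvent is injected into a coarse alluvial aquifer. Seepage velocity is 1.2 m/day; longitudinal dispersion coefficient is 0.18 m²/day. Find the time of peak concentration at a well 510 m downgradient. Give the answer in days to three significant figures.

425 days

For the 1D instantaneous-source solution, setting ∂C/∂t = 0 at fixed x gives v²t² + 2Dt − x² = 0, so t = (√(D² + v²x²) − D)/v².
√(D² + v²x²) = √(0.18² + 1.2² × 510²) = 612.0; v² = 1.44.
t = (612.0 − 0.18)/1.44 = 425 days (vs. the pure-advection estimate x/v = 425 d).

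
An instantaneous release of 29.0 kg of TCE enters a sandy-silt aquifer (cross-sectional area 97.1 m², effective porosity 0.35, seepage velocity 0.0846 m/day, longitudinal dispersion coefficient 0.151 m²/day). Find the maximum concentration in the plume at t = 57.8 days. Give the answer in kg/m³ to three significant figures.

0.0815 kg/m³

The peak of an instantaneous 1D plume sits at x = vt; there the Gaussian factor is 1 and C_max = M/(n_e·A·√(4πDt)), where n_e·A is the pore area the mass is dissolved in.
√(4πDt) = √(4π × 0.151 × 57.8) = 10.47 m, so C_max = 29.0/(0.35 × 97.1 × 10.47) = 0.0815 kg/m³.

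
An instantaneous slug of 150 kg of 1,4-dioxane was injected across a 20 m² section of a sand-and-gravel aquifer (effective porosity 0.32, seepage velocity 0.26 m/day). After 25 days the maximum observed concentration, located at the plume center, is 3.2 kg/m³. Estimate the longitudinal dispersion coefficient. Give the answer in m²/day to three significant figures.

0.171 m²/day

At the plume center C_max = M/(n_e·A·√(4πDt)), so D = M²/(4πt·(n_e·A·C_max)²).
n_e·A·C_max = 0.32 × 20 × 3.2 = 20.48 kg/m.
D = 150²/(4π × 25 × 20.48²) = 0.171 m²/day.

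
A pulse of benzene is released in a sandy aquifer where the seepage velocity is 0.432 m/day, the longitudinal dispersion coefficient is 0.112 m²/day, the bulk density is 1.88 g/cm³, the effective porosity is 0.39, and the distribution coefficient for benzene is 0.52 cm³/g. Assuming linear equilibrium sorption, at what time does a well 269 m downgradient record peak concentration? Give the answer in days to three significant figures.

2180 days

Retardation factor R = 1 + ρ_b·K_d/n = 1 + 1.88 × 0.52/0.39 = 3.507.
Sorption retards both mechanisms: v_R = v/R = 0.1232 m/day, D_R = D/R = 0.03194 m²/day.
Peak time from v_R²t² + 2D_R t − x² = 0: t = (√(D_R² + v_R²x²) − D_R)/v_R².
√(D_R² + v_R²x²) = √(0.03194² + 0.1232² × 269²) = 33.14; v_R² = 0.01518.
t = (33.14 − 0.03194)/0.01518 = 2180 days.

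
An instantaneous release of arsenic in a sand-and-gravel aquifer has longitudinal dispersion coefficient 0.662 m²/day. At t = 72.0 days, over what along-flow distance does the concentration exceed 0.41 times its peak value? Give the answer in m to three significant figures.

26.1 m

The plume is Gaussian with σ = √(2Dt) = √(2 × 0.662 × 72.0) = 9.764 m.
C/C_peak = exp(−Δx²/(2σ²)) = 0.41 ⇒ Δx = σ·√(−2 ln 0.41) = 9.764 × 1.335 = 13.03 m.
Width = 2Δx = 26.1 m.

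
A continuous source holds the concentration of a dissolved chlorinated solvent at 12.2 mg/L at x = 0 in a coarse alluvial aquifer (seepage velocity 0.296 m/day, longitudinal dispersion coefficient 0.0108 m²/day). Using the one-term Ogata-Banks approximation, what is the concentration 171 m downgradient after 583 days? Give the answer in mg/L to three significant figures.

For a continuous step input, C/C₀ ≈ ½·erfc((x−vt)/(2√(Dt))).
vt = 0.296 × 583 = 172.568 m and 2√(Dt) = 2√(0.0108 × 583) = 5.019 m.
Argument (x−vt)/(2√(Dt)) = (171 − 172.568)/5.019 = -0.3124; ½·erfc(-0.3124) = 0.6707.
C = 12.2 × 0.6707 = 8.18 mg/L.

8.18 mg/L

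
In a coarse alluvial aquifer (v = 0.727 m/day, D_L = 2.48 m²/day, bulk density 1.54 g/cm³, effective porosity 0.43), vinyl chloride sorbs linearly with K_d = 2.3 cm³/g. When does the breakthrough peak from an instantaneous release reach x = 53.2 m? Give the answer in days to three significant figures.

Retardation factor R = 1 + ρ_b·K_d/n = 1 + 1.54 × 2.3/0.43 = 9.237.
Sorption retards both mechanisms: v_R = v/R = 0.07871 m/day, D_R = D/R = 0.2685 m²/day.
Peak time from v_R²t² + 2D_R t − x² = 0: t = (√(D_R² + v_R²x²) − D_R)/v_R².
√(D_R² + v_R²x²) = √(0.2685² + 0.07871² × 53.2²) = 4.196; v_R² = 0.006195.
t = (4.196 − 0.2685)/0.006195 = 634 days.

634 days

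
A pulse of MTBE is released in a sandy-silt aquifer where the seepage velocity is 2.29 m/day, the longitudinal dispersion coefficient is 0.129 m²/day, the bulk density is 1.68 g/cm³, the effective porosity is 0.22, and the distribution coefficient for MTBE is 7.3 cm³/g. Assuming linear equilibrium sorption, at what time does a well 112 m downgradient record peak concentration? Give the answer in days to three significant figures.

Retardation factor R = 1 + ρ_b·K_d/n = 1 + 1.68 × 7.3/0.22 = 56.75.
Sorption retards both mechanisms: v_R = v/R = 0.04035 m/day, D_R = D/R = 0.002273 m²/day.
Peak time from v_R²t² + 2D_R t − x² = 0: t = (√(D_R² + v_R²x²) − D_R)/v_R².
√(D_R² + v_R²x²) = √(0.002273² + 0.04035² × 112²) = 4.519; v_R² = 0.001628.
t = (4.519 − 0.002273)/0.001628 = 2770 days.

2770 days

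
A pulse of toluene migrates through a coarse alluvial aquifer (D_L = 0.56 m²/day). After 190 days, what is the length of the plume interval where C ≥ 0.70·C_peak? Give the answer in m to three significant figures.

24.6 m

The plume is Gaussian with σ = √(2Dt) = √(2 × 0.56 × 190) = 14.59 m.
C/C_peak = exp(−Δx²/(2σ²)) = 0.70 ⇒ Δx = σ·√(−2 ln 0.70) = 14.59 × 0.8446 = 12.32 m.
Width = 2Δx = 24.6 m.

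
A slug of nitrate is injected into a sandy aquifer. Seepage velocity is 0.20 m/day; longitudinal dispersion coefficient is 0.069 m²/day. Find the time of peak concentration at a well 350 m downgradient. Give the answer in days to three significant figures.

For the 1D instantaneous-source solution, setting ∂C/∂t = 0 at fixed x gives v²t² + 2Dt − x² = 0, so t = (√(D² + v²x²) − D)/v².
√(D² + v²x²) = √(0.069² + 0.20² × 350²) = 70.00; v² = 0.04.
t = (70.00 − 0.069)/0.04 = 1750 days (vs. the pure-advection estimate x/v = 1750 d).

1750 days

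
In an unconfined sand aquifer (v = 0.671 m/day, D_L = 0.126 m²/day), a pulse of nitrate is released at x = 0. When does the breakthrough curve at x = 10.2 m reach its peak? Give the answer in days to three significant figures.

For the 1D instantaneous-source solution, setting ∂C/∂t = 0 at fixed x gives v²t² + 2Dt − x² = 0, so t = (√(D² + v²x²) − D)/v².
√(D² + v²x²) = √(0.126² + 0.671² × 10.2²) = 6.845; v² = 0.450241.
t = (6.845 − 0.126)/0.450241 = 14.9 days (vs. the pure-advection estimate x/v = 15.2 d).

14.9 days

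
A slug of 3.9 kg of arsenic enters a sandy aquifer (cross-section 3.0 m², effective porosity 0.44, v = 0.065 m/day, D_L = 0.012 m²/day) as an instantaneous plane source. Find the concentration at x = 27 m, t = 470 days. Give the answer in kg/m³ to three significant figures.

For an instantaneous plane source, C(x,t) = M/(n_e·A·√(4πDt)) · exp(−(x−vt)²/(4Dt)), with n_e·A the pore (flow) area.
Plume center vt = 0.065 × 470 = 30.55 m, so the well at 27 m is 3.55 m upgradient of the peak.
√(4πDt) = 8.419 m, giving peak height M/(n_e·A·√(4πDt)) = 3.9/(0.44 × 3.0 × 8.419) = 0.3509 kg/m³.
(x−vt)²/(4Dt) = (-3.55)²/(4 × 0.012 × 470) = 0.5586; exp(−0.5586) = 0.5720.
C = 0.3509 × 0.5720 = 0.201 kg/m³.

0.201 kg/m³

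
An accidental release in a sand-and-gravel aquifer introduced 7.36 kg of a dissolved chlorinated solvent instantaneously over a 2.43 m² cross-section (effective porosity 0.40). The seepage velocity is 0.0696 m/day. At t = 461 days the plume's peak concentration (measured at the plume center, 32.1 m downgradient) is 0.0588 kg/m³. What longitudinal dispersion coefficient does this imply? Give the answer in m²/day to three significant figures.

At the plume center C_max = M/(n_e·A·√(4πDt)), so D = M²/(4πt·(n_e·A·C_max)²).
n_e·A·C_max = 0.40 × 2.43 × 0.0588 = 0.05715 kg/m.
D = 7.36²/(4π × 461 × 0.05715²) = 2.86 m²/day.

2.86 m²/day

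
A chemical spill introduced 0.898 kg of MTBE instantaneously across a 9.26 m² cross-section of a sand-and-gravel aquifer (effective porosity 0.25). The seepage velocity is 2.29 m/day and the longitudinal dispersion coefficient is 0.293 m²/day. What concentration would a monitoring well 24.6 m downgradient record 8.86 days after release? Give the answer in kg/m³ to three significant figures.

0.0113 kg/m³

For an instantaneous plane source, C(x,t) = M/(n_e·A·√(4πDt)) · exp(−(x−vt)²/(4Dt)), with n_e·A the pore (flow) area.
Plume center vt = 2.29 × 8.86 = 20.2894 m, so the well at 24.6 m is 4.3106 m downgradient of the peak.
√(4πDt) = 5.712 m, giving peak height M/(n_e·A·√(4πDt)) = 0.898/(0.25 × 9.26 × 5.712) = 0.06791 kg/m³.
(x−vt)²/(4Dt) = (4.3106)²/(4 × 0.293 × 8.86) = 1.789; exp(−1.789) = 0.1671.
C = 0.06791 × 0.1671 = 0.0113 kg/m³.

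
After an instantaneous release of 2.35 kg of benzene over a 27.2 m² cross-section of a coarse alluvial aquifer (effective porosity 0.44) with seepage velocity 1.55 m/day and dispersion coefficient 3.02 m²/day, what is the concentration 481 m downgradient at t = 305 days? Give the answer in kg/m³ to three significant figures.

For an instantaneous plane source, C(x,t) = M/(n_e·A·√(4πDt)) · exp(−(x−vt)²/(4Dt)), with n_e·A the pore (flow) area.
Plume center vt = 1.55 × 305 = 472.75 m, so the well at 481 m is 8.25 m downgradient of the peak.
√(4πDt) = 107.6 m, giving peak height M/(n_e·A·√(4πDt)) = 2.35/(0.44 × 27.2 × 107.6) = 0.001825 kg/m³.
(x−vt)²/(4Dt) = (8.25)²/(4 × 3.02 × 305) = 0.01847; exp(−0.01847) = 0.9817.
C = 0.001825 × 0.9817 = 0.00179 kg/m³.

0.00179 kg/m³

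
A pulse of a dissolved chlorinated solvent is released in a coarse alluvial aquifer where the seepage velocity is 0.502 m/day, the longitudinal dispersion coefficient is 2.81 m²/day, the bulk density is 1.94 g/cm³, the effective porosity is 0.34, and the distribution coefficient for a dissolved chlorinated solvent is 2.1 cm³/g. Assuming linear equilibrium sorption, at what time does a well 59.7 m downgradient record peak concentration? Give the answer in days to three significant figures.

Retardation factor R = 1 + ρ_b·K_d/n = 1 + 1.94 × 2.1/0.34 = 12.98.
Sorption retards both mechanisms: v_R = v/R = 0.03867 m/day, D_R = D/R = 0.2165 m²/day.
Peak time from v_R²t² + 2D_R t − x² = 0: t = (√(D_R² + v_R²x²) − D_R)/v_R².
√(D_R² + v_R²x²) = √(0.2165² + 0.03867² × 59.7²) = 2.319; v_R² = 0.001495.
t = (2.319 − 0.2165)/0.001495 = 1410 days.

1410 days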